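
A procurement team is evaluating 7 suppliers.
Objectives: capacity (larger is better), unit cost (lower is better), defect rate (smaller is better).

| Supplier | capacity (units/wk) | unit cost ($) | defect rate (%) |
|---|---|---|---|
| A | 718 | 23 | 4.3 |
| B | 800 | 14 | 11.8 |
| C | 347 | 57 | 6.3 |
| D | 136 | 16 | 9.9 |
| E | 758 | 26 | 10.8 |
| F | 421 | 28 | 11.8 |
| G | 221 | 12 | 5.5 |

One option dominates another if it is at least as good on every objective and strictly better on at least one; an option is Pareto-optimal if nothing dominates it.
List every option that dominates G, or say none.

none

A: worse on unit cost (23 vs 12).
B: worse on unit cost (14 vs 12).
C: worse on unit cost (57 vs 12).
D: worse on capacity (136 vs 221).
E: worse on unit cost (26 vs 12).
F: worse on unit cost (28 vs 12).
No option dominates G.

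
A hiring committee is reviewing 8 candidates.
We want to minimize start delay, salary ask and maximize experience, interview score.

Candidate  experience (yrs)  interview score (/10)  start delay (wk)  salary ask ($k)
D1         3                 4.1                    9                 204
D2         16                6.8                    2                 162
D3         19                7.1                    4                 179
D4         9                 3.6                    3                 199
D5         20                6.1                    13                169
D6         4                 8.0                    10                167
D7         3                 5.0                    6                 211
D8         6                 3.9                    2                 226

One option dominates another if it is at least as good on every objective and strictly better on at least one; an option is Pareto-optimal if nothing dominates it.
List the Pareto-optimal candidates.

D1: dominated by D2 (experience 16≥3, interview score 6.8≥4.1, start delay 2≤9, salary ask 162≤204).
D2: not dominated (best salary ask).
D3: not dominated.
D4: dominated by D2 (experience 16≥9, interview score 6.8≥3.6, start delay 2≤3, salary ask 162≤199).
D5: not dominated (best experience).
D6: not dominated (best interview score).
D7: dominated by D2 (experience 16≥3, interview score 6.8≥5.0, start delay 2≤6, salary ask 162≤211).
D8: dominated by D2 (experience 16≥6, interview score 6.8≥3.9, start delay 2≤2, salary ask 162≤226).

D2, D3, D5, D6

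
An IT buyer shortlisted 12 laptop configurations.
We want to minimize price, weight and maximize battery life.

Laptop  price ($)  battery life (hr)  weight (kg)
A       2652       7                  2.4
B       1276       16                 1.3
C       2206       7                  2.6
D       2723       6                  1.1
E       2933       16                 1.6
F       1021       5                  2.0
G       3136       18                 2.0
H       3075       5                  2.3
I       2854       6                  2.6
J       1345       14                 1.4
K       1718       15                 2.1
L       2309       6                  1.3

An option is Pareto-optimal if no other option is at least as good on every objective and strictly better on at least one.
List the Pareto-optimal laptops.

A: dominated by B (price 1276≤2652, battery life 16≥7, weight 1.3≤2.4).
B: not dominated.
C: dominated by B (price 1276≤2206, battery life 16≥7, weight 1.3≤2.6).
D: not dominated (best weight).
E: dominated by B (price 1276≤2933, battery life 16≥16, weight 1.3≤1.6).
F: not dominated (best price).
G: not dominated (best battery life).
H: dominated by B (price 1276≤3075, battery life 16≥5, weight 1.3≤2.3).
I: dominated by A (price 2652≤2854, battery life 7≥6, weight 2.4≤2.6).
J: dominated by B (price 1276≤1345, battery life 16≥14, weight 1.3≤1.4).
K: dominated by B (price 1276≤1718, battery life 16≥15, weight 1.3≤2.1).
L: dominated by B (price 1276≤2309, battery life 16≥6, weight 1.3≤1.3).

B, D, F, G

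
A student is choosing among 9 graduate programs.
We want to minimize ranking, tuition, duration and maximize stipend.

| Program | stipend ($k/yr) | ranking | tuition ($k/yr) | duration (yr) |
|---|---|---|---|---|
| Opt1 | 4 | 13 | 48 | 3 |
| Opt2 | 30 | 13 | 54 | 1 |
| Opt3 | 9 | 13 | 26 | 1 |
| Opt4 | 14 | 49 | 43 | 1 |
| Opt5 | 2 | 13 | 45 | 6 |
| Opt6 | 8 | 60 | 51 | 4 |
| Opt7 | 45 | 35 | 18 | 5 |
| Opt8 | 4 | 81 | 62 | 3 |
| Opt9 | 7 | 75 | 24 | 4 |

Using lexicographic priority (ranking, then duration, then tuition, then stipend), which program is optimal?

Opt3

First minimize ranking: best is 13, kept {Opt1, Opt2, Opt3, Opt5}.
Then minimize duration: best is 1, kept {Opt2, Opt3}.
Then minimize tuition: best is 26, kept {Opt3}.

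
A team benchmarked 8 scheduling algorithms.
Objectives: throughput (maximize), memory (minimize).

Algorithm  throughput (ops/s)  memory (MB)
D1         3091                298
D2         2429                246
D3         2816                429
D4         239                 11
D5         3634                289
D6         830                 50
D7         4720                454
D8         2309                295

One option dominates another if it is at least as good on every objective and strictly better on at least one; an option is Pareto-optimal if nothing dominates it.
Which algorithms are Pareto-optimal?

D1: dominated by D5 (throughput 3634≥3091, memory 289≤298).
D2: not dominated.
D3: dominated by D1 (throughput 3091≥2816, memory 298≤429).
D4: not dominated (best memory).
D5: not dominated.
D6: not dominated.
D7: not dominated (best throughput).
D8: dominated by D2 (throughput 2429≥2309, memory 246≤295).

D2, D4, D5, D6, D7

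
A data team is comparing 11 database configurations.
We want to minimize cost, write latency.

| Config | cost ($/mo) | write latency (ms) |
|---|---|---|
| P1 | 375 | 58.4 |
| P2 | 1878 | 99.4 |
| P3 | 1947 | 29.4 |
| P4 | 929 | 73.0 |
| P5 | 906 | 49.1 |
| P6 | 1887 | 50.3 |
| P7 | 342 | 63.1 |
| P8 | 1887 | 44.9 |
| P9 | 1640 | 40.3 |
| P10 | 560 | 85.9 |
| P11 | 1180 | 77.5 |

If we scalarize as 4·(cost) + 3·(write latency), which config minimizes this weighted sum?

P7

P1: 4·375 + 3·58.4 = 1675.2
P2: 4·1878 + 3·99.4 = 7810.2
P3: 4·1947 + 3·29.4 = 7876.2
P4: 4·929 + 3·73.0 = 3935.0
P5: 4·906 + 3·49.1 = 3771.3
P6: 4·1887 + 3·50.3 = 7698.9
P7: 4·342 + 3·63.1 = 1557.3
P8: 4·1887 + 3·44.9 = 7682.7
P9: 4·1640 + 3·40.3 = 6680.9
P10: 4·560 + 3·85.9 = 2497.7
P11: 4·1180 + 3·77.5 = 4952.5
Lowest: P7 at 1557.3.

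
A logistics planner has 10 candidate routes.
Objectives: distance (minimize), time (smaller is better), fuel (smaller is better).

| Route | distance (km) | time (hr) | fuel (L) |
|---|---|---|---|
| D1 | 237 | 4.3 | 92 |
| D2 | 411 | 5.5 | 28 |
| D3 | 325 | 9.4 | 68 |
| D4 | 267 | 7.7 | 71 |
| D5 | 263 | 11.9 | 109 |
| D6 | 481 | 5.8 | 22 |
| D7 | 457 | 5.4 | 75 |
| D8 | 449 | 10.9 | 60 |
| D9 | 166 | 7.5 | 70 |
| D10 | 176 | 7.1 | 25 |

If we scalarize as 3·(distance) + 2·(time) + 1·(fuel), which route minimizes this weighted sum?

D1: 3·237 + 2·4.3 + 1·92 = 811.6
D2: 3·411 + 2·5.5 + 1·28 = 1272.0
D3: 3·325 + 2·9.4 + 1·68 = 1061.8
D4: 3·267 + 2·7.7 + 1·71 = 887.4
D5: 3·263 + 2·11.9 + 1·109 = 921.8
D6: 3·481 + 2·5.8 + 1·22 = 1476.6
D7: 3·457 + 2·5.4 + 1·75 = 1456.8
D8: 3·449 + 2·10.9 + 1·60 = 1428.8
D9: 3·166 + 2·7.5 + 1·70 = 583.0
D10: 3·176 + 2·7.1 + 1·25 = 567.2
Lowest: D10 at 567.2.

D10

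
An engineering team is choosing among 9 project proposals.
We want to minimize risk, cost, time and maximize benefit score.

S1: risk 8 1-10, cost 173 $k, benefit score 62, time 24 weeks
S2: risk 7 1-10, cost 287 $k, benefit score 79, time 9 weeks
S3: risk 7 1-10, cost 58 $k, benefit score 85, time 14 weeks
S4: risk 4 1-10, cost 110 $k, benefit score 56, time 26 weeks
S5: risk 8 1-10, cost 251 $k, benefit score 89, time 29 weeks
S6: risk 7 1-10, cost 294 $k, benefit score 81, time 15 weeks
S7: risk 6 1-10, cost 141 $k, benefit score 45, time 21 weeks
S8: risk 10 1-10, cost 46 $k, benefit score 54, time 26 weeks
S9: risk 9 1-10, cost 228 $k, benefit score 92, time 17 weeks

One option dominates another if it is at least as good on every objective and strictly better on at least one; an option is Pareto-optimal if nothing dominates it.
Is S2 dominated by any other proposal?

No

S1: worse on risk (8 vs 7).
S3: worse on time (14 vs 9).
S4: worse on benefit score (56 vs 79).
S5: worse on risk (8 vs 7).
S6: worse on cost (294 vs 287).
S7: worse on benefit score (45 vs 79).
S8: worse on risk (10 vs 7).
S9: worse on risk (9 vs 7).
No option is at least as good as S2 on every objective and strictly better on one.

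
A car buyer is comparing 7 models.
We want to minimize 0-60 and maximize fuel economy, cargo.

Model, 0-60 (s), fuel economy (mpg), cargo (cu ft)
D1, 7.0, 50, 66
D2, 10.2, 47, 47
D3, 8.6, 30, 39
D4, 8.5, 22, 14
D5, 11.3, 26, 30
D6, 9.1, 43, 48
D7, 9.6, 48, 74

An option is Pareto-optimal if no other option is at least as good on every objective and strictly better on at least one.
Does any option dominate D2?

Yes

D1 vs D2: 0-60 7.0≤10.2, fuel economy 50≥47, cargo 66≥47 — D1 is at least as good on every objective and strictly better on at least one, so D1 dominates D2.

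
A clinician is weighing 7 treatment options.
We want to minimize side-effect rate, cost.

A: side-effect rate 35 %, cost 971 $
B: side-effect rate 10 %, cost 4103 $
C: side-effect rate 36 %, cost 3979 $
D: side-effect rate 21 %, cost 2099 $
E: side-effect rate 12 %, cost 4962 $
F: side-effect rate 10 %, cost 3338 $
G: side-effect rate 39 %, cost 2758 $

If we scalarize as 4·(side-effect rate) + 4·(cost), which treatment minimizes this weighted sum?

A: 4·35 + 4·971 = 4024
B: 4·10 + 4·4103 = 16452
C: 4·36 + 4·3979 = 16060
D: 4·21 + 4·2099 = 8480
E: 4·12 + 4·4962 = 19896
F: 4·10 + 4·3338 = 13392
G: 4·39 + 4·2758 = 11188
Lowest: A at 4024.

A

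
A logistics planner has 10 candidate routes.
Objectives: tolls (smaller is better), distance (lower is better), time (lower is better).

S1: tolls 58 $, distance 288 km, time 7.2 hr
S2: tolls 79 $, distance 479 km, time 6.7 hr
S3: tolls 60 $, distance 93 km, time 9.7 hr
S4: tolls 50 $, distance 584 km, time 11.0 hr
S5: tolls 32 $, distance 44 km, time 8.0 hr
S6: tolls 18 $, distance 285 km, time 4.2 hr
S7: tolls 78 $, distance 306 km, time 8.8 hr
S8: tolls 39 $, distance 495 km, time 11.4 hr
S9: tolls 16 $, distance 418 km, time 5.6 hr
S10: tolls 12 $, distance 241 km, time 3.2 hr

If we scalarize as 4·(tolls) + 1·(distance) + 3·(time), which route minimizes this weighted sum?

S5

S1: 4·58 + 1·288 + 3·7.2 = 541.6
S2: 4·79 + 1·479 + 3·6.7 = 815.1
S3: 4·60 + 1·93 + 3·9.7 = 362.1
S4: 4·50 + 1·584 + 3·11.0 = 817.0
S5: 4·32 + 1·44 + 3·8.0 = 196.0
S6: 4·18 + 1·285 + 3·4.2 = 369.6
S7: 4·78 + 1·306 + 3·8.8 = 644.4
S8: 4·39 + 1·495 + 3·11.4 = 685.2
S9: 4·16 + 1·418 + 3·5.6 = 498.8
S10: 4·12 + 1·241 + 3·3.2 = 298.6
Lowest: S5 at 196.0.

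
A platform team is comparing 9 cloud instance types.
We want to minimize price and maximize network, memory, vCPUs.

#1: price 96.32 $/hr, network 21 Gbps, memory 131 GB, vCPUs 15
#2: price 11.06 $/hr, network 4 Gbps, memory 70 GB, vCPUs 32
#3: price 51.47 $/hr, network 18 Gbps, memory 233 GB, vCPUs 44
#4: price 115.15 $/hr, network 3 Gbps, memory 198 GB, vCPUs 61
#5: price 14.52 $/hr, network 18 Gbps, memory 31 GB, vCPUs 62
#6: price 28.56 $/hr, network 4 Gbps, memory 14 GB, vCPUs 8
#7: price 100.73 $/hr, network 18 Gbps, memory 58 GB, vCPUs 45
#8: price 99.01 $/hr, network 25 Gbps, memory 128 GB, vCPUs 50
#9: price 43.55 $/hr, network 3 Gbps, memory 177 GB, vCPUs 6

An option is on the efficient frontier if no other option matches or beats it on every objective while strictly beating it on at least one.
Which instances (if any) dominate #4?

none

#1: worse on memory (131 vs 198).
#2: worse on memory (70 vs 198).
#3: worse on vCPUs (44 vs 61).
#5: worse on memory (31 vs 198).
#6: worse on memory (14 vs 198).
#7: worse on memory (58 vs 198).
#8: worse on memory (128 vs 198).
#9: worse on memory (177 vs 198).
No option dominates #4.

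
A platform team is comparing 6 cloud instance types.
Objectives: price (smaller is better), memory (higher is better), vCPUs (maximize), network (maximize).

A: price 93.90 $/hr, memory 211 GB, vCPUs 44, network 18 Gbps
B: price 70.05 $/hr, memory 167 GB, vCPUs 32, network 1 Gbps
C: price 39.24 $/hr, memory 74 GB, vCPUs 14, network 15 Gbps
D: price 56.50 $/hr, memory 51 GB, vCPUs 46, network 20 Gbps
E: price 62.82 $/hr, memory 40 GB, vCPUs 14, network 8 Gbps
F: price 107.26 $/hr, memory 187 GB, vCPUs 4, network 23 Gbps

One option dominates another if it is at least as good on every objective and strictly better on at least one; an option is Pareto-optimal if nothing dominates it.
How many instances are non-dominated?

A: not dominated (best memory).
B: not dominated.
C: not dominated (best price).
D: not dominated (best vCPUs).
E: dominated by C (price 39.24≤62.82, memory 74≥40, vCPUs 14≥14, network 15≥8).
F: not dominated (best network).
Pareto-optimal: A, B, C, D, F → 5.

5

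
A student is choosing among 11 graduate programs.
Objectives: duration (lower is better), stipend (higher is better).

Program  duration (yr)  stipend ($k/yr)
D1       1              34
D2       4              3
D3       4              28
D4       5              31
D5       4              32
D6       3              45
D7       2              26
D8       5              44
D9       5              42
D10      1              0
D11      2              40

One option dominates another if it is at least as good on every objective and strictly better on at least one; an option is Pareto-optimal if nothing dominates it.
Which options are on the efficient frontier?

D1, D6, D11

D1: not dominated.
D2: dominated by D1 (duration 1≤4, stipend 34≥3).
D3: dominated by D1 (duration 1≤4, stipend 34≥28).
D4: dominated by D1 (duration 1≤5, stipend 34≥31).
D5: dominated by D1 (duration 1≤4, stipend 34≥32).
D6: not dominated (best stipend).
D7: dominated by D1 (duration 1≤2, stipend 34≥26).
D8: dominated by D6 (duration 3≤5, stipend 45≥44).
D9: dominated by D6 (duration 3≤5, stipend 45≥42).
D10: dominated by D1 (duration 1≤1, stipend 34≥0).
D11: not dominated.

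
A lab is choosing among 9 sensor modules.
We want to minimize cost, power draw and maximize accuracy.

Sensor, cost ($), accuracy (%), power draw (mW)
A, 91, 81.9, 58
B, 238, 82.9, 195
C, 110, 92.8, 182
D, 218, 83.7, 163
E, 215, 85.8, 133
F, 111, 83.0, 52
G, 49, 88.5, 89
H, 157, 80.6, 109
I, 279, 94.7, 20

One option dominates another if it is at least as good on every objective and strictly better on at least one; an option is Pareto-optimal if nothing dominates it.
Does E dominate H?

E vs H: E is worse on cost (215 vs 157), so it does not dominate H.

No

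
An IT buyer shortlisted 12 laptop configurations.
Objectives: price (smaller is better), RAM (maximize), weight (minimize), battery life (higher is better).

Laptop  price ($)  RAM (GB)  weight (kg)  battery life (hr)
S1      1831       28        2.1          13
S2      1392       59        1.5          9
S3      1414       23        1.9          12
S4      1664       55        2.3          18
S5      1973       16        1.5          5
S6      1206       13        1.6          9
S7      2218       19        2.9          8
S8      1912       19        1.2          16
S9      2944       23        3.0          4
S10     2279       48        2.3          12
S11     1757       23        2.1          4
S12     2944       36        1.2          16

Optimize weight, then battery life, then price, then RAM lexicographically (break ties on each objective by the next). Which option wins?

First minimize weight: best is 1.2, kept {S8, S12}.
Then maximize battery life: best is 16, kept {S8, S12}.
Then minimize price: best is 1912, kept {S8}.

S8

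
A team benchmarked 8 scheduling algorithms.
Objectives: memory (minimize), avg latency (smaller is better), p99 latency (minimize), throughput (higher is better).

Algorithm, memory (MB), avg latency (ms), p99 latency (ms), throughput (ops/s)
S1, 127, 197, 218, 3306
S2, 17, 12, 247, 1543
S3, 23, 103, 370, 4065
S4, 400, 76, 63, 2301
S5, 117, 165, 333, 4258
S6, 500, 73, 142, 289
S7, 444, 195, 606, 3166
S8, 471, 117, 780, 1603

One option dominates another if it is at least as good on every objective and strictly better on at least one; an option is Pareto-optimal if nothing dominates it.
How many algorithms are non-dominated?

S1: not dominated.
S2: not dominated (best memory).
S3: not dominated.
S4: not dominated (best p99 latency).
S5: not dominated (best throughput).
S6: not dominated.
S7: dominated by S3 (memory 23≤444, avg latency 103≤195, p99 latency 370≤606, throughput 4065≥3166).
S8: dominated by S3 (memory 23≤471, avg latency 103≤117, p99 latency 370≤780, throughput 4065≥1603).
Pareto-optimal: S1, S2, S3, S4, S5, S6 → 6.

6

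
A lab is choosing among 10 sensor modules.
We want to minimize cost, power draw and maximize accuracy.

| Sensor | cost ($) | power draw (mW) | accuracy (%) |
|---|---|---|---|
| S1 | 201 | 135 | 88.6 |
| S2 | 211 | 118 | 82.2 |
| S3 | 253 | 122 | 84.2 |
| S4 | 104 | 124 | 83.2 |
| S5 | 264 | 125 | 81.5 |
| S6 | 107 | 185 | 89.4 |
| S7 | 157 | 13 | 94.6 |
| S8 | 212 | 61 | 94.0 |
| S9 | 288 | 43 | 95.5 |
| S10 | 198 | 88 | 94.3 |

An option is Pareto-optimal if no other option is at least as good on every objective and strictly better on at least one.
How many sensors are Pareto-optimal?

4

S1: dominated by S7 (cost 157≤201, power draw 13≤135, accuracy 94.6≥88.6).
S2: dominated by S7 (cost 157≤211, power draw 13≤118, accuracy 94.6≥82.2).
S3: dominated by S7 (cost 157≤253, power draw 13≤122, accuracy 94.6≥84.2).
S4: not dominated (best cost).
S5: dominated by S2 (cost 211≤264, power draw 118≤125, accuracy 82.2≥81.5).
S6: not dominated.
S7: not dominated (best power draw).
S8: dominated by S7 (cost 157≤212, power draw 13≤61, accuracy 94.6≥94.0).
S9: not dominated (best accuracy).
S10: dominated by S7 (cost 157≤198, power draw 13≤88, accuracy 94.6≥94.3).
Pareto-optimal: S4, S6, S7, S9 → 4.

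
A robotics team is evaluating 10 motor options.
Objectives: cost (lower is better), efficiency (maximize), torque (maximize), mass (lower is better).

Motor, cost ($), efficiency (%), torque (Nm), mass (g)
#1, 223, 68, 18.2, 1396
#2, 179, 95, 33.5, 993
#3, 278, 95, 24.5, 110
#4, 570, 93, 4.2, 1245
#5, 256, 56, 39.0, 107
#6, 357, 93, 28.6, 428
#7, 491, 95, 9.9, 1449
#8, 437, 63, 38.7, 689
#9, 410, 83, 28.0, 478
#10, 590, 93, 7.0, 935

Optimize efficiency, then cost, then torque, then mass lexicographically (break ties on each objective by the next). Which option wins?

First maximize efficiency: best is 95, kept {#2, #3, #7}.
Then minimize cost: best is 179, kept {#2}.

#2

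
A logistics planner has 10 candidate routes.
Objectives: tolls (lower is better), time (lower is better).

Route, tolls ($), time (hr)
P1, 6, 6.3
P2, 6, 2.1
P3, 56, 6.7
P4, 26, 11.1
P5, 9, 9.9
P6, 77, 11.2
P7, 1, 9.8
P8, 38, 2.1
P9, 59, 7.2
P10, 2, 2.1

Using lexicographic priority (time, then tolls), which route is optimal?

P10

First minimize time: best is 2.1, kept {P2, P8, P10}.
Then minimize tolls: best is 2, kept {P10}.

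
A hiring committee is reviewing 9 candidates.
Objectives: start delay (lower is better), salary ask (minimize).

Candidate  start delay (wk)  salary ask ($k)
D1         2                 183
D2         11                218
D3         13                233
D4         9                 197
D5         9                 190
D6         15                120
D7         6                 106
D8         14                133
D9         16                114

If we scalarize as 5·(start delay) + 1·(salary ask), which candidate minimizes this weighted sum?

D7

D1: 5·2 + 1·183 = 193
D2: 5·11 + 1·218 = 273
D3: 5·13 + 1·233 = 298
D4: 5·9 + 1·197 = 242
D5: 5·9 + 1·190 = 235
D6: 5·15 + 1·120 = 195
D7: 5·6 + 1·106 = 136
D8: 5·14 + 1·133 = 203
D9: 5·16 + 1·114 = 194
Lowest: D7 at 136.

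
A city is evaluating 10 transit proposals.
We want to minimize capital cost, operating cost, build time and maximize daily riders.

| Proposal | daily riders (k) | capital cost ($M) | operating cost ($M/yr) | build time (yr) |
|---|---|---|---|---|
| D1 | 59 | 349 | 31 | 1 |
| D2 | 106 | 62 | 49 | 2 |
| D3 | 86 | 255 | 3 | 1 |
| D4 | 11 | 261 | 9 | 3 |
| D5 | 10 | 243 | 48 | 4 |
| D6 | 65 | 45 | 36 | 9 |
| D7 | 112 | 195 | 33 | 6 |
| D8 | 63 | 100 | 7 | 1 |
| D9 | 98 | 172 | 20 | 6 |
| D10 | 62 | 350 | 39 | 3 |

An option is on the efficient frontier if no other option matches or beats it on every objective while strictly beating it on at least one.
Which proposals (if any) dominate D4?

D3, D8

D3: daily riders 86≥11, capital cost 255≤261, operating cost 3≤9, build time 1≤3 — dominates D4.
D8: daily riders 63≥11, capital cost 100≤261, operating cost 7≤9, build time 1≤3 — dominates D4.
Others (D1, D2, D5, D6, D7, D9, D10) are each worse than D4 on at least one objective.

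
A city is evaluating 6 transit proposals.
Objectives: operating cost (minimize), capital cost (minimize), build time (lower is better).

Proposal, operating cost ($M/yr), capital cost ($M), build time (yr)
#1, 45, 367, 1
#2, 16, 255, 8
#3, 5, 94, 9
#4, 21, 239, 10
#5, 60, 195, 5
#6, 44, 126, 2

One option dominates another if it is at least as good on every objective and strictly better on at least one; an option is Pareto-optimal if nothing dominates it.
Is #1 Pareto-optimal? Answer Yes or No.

Yes

#2: worse on build time (8 vs 1).
#3: worse on build time (9 vs 1).
#4: worse on build time (10 vs 1).
#5: worse on operating cost (60 vs 45).
#6: worse on build time (2 vs 1).
No option is at least as good as #1 on every objective and strictly better on one.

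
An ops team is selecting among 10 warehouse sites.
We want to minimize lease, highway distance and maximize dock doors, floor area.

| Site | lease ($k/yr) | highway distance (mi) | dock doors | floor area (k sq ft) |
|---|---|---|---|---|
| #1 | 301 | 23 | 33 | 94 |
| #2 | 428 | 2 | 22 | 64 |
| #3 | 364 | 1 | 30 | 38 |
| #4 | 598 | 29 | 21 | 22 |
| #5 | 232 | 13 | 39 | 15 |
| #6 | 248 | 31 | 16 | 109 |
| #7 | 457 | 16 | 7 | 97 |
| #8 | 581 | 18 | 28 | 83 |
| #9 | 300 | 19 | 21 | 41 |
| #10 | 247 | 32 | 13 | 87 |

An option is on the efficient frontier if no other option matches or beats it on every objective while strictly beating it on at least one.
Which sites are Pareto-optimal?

#1: not dominated.
#2: not dominated.
#3: not dominated (best highway distance).
#4: dominated by #1 (lease 301≤598, highway distance 23≤29, dock doors 33≥21, floor area 94≥22).
#5: not dominated (best lease).
#6: not dominated (best floor area).
#7: not dominated.
#8: not dominated.
#9: not dominated.
#10: not dominated.

#1, #2, #3, #5, #6, #7, #8, #9, #10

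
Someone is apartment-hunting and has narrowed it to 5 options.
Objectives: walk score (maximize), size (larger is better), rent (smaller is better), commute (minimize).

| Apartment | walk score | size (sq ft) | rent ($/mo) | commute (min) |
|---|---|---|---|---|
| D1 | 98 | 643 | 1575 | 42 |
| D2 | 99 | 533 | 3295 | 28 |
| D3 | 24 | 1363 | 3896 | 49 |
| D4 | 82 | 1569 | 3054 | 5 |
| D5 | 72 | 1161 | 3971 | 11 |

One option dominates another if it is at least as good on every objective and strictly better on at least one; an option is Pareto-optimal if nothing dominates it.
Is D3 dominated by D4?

Yes

D4 vs D3: walk score 82≥24, size 1569≥1363, rent 3054≤3896, commute 5≤49 — D4 is at least as good on every objective with at least one strict improvement.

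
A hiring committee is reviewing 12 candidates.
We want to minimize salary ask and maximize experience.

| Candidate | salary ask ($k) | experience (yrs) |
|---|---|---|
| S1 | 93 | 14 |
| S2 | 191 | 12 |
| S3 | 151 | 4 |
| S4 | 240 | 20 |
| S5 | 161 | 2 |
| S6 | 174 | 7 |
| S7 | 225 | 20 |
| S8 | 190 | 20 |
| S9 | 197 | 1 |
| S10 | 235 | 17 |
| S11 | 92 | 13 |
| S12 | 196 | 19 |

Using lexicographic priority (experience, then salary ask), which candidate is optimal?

First maximize experience: best is 20, kept {S4, S7, S8}.
Then minimize salary ask: best is 190, kept {S8}.

S8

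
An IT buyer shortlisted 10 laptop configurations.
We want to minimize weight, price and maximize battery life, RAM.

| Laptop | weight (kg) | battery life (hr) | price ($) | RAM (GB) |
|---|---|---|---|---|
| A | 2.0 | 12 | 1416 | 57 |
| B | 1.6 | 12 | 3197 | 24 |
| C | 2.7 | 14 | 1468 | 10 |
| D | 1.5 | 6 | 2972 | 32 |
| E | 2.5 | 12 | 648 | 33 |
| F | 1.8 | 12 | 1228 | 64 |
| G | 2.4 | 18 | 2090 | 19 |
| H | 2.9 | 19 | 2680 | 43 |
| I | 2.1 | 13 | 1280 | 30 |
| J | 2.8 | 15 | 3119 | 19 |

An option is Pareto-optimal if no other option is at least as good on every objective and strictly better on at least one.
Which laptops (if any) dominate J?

G

G: weight 2.4≤2.8, battery life 18≥15, price 2090≤3119, RAM 19≥19 — dominates J.
Others (A, B, C, D, E, F, H, I) are each worse than J on at least one objective.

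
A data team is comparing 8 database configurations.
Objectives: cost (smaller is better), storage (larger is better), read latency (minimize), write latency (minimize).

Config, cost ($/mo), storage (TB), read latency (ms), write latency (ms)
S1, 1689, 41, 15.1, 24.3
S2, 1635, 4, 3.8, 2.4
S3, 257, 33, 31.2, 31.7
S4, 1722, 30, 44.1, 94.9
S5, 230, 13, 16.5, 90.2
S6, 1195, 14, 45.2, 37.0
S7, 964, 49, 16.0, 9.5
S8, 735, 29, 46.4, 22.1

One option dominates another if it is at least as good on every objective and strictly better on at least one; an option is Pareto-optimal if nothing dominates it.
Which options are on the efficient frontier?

S1: not dominated.
S2: not dominated (best read latency).
S3: not dominated.
S4: dominated by S1 (cost 1689≤1722, storage 41≥30, read latency 15.1≤44.1, write latency 24.3≤94.9).
S5: not dominated (best cost).
S6: dominated by S3 (cost 257≤1195, storage 33≥14, read latency 31.2≤45.2, write latency 31.7≤37.0).
S7: not dominated (best storage).
S8: not dominated.

S1, S2, S3, S5, S7, S8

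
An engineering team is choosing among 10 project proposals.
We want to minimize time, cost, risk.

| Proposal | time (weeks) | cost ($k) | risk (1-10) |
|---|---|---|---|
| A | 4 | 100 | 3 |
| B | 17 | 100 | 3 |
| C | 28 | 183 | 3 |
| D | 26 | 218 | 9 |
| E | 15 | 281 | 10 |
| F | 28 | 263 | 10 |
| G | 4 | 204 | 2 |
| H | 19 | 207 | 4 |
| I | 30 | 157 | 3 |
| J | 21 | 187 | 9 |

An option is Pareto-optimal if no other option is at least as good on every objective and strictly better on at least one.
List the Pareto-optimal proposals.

A: not dominated.
B: dominated by A (time 4≤17, cost 100≤100, risk 3≤3).
C: dominated by A (time 4≤28, cost 100≤183, risk 3≤3).
D: dominated by A (time 4≤26, cost 100≤218, risk 3≤9).
E: dominated by A (time 4≤15, cost 100≤281, risk 3≤10).
F: dominated by A (time 4≤28, cost 100≤263, risk 3≤10).
G: not dominated (best risk).
H: dominated by A (time 4≤19, cost 100≤207, risk 3≤4).
I: dominated by A (time 4≤30, cost 100≤157, risk 3≤3).
J: dominated by A (time 4≤21, cost 100≤187, risk 3≤9).

A, G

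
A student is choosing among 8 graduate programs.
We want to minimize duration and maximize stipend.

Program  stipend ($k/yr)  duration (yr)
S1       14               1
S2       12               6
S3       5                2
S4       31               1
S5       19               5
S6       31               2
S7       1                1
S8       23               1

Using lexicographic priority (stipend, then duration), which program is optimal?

First maximize stipend: best is 31, kept {S4, S6}.
Then minimize duration: best is 1, kept {S4}.

S4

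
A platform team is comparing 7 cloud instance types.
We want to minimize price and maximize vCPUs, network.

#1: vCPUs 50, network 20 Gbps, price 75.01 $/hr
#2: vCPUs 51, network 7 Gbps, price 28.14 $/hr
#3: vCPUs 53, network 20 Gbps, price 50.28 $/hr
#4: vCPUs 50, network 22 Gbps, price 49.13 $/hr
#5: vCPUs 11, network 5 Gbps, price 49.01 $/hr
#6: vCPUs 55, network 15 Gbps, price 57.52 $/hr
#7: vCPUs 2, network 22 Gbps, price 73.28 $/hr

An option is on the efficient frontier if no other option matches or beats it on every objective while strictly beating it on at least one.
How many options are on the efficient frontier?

#1: dominated by #3 (vCPUs 53≥50, network 20≥20, price 50.28≤75.01).
#2: not dominated (best price).
#3: not dominated.
#4: not dominated.
#5: dominated by #2 (vCPUs 51≥11, network 7≥5, price 28.14≤49.01).
#6: not dominated (best vCPUs).
#7: dominated by #4 (vCPUs 50≥2, network 22≥22, price 49.13≤73.28).
Pareto-optimal: #2, #3, #4, #6 → 4.

4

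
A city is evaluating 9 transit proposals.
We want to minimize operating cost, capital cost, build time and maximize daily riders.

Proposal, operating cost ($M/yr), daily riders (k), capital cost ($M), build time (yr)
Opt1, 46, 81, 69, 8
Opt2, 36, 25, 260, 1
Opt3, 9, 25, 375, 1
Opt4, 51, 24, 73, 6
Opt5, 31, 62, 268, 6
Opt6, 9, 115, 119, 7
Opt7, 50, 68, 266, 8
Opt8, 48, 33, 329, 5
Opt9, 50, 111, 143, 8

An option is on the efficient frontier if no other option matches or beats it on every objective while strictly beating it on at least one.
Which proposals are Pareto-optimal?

Opt1: not dominated (best capital cost).
Opt2: not dominated.
Opt3: not dominated.
Opt4: not dominated.
Opt5: not dominated.
Opt6: not dominated (best daily riders).
Opt7: dominated by Opt1 (operating cost 46≤50, daily riders 81≥68, capital cost 69≤266, build time 8≤8).
Opt8: not dominated.
Opt9: dominated by Opt6 (operating cost 9≤50, daily riders 115≥111, capital cost 119≤143, build time 7≤8).

Opt1, Opt2, Opt3, Opt4, Opt5, Opt6, Opt8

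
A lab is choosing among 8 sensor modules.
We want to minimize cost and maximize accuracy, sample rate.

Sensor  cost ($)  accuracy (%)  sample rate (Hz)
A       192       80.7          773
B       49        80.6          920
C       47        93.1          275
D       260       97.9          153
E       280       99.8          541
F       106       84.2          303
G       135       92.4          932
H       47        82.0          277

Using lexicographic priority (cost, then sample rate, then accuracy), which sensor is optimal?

H

First minimize cost: best is 47, kept {C, H}.
Then maximize sample rate: best is 277, kept {H}.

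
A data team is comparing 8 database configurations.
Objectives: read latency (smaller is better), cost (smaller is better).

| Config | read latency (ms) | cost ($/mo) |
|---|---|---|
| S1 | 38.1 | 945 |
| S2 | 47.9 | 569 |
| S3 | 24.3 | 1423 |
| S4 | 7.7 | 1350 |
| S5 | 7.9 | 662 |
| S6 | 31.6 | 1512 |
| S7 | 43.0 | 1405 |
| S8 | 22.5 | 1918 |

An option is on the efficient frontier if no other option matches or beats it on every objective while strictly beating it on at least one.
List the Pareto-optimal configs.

S2, S4, S5

S1: dominated by S5 (read latency 7.9≤38.1, cost 662≤945).
S2: not dominated (best cost).
S3: dominated by S4 (read latency 7.7≤24.3, cost 1350≤1423).
S4: not dominated (best read latency).
S5: not dominated.
S6: dominated by S3 (read latency 24.3≤31.6, cost 1423≤1512).
S7: dominated by S1 (read latency 38.1≤43.0, cost 945≤1405).
S8: dominated by S4 (read latency 7.7≤22.5, cost 1350≤1918).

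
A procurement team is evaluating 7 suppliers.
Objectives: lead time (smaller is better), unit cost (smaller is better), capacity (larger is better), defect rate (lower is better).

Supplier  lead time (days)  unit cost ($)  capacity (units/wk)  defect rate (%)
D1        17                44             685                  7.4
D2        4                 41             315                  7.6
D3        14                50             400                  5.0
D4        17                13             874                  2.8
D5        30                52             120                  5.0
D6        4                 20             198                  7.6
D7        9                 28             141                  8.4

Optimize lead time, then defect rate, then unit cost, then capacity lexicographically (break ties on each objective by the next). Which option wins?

First minimize lead time: best is 4, kept {D2, D6}.
Then minimize defect rate: best is 7.6, kept {D2, D6}.
Then minimize unit cost: best is 20, kept {D6}.

D6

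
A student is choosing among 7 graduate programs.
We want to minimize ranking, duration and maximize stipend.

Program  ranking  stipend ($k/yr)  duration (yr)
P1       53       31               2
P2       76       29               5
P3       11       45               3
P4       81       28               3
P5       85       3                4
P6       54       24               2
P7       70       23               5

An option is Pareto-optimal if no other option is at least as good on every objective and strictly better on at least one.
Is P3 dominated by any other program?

No

P1: worse on ranking (53 vs 11).
P2: worse on ranking (76 vs 11).
P4: worse on ranking (81 vs 11).
P5: worse on ranking (85 vs 11).
P6: worse on ranking (54 vs 11).
P7: worse on ranking (70 vs 11).
No option is at least as good as P3 on every objective and strictly better on one.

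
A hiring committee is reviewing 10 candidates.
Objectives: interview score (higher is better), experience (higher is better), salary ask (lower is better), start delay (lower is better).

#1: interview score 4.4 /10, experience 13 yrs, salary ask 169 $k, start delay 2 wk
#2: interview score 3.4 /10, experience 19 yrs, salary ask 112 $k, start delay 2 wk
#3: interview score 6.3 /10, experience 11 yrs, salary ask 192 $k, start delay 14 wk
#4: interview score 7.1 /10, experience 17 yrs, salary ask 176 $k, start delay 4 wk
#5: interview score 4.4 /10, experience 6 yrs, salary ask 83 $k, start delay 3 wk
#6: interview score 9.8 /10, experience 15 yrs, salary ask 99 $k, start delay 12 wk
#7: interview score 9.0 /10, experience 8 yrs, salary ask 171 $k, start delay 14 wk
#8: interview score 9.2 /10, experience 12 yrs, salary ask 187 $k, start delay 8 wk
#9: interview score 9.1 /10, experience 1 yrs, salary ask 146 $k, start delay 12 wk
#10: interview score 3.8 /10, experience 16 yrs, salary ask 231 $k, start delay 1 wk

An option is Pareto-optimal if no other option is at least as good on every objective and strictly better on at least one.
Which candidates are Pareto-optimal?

#1, #2, #4, #5, #6, #8, #10

#1: not dominated.
#2: not dominated (best experience).
#3: dominated by #4 (interview score 7.1≥6.3, experience 17≥11, salary ask 176≤192, start delay 4≤14).
#4: not dominated.
#5: not dominated (best salary ask).
#6: not dominated (best interview score).
#7: dominated by #6 (interview score 9.8≥9.0, experience 15≥8, salary ask 99≤171, start delay 12≤14).
#8: not dominated.
#9: dominated by #6 (interview score 9.8≥9.1, experience 15≥1, salary ask 99≤146, start delay 12≤12).
#10: not dominated (best start delay).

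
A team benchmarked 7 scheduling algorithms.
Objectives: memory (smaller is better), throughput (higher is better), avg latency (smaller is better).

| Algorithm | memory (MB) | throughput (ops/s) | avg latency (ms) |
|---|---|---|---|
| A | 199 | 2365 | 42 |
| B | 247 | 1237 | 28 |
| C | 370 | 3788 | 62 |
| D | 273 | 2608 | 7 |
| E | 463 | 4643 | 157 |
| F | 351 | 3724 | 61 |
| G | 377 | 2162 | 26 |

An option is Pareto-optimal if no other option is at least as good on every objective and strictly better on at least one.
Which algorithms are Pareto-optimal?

A: not dominated (best memory).
B: not dominated.
C: not dominated.
D: not dominated (best avg latency).
E: not dominated (best throughput).
F: not dominated.
G: dominated by D (memory 273≤377, throughput 2608≥2162, avg latency 7≤26).

A, B, C, D, E, F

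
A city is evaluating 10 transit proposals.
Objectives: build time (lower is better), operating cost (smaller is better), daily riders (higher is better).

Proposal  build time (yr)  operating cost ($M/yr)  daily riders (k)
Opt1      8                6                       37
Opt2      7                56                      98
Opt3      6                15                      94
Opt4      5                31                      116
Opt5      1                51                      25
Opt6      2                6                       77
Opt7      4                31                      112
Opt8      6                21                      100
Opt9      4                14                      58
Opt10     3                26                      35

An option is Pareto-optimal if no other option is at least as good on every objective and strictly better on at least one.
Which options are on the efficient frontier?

Opt1: dominated by Opt6 (build time 2≤8, operating cost 6≤6, daily riders 77≥37).
Opt2: dominated by Opt4 (build time 5≤7, operating cost 31≤56, daily riders 116≥98).
Opt3: not dominated.
Opt4: not dominated (best daily riders).
Opt5: not dominated (best build time).
Opt6: not dominated.
Opt7: not dominated.
Opt8: not dominated.
Opt9: dominated by Opt6 (build time 2≤4, operating cost 6≤14, daily riders 77≥58).
Opt10: dominated by Opt6 (build time 2≤3, operating cost 6≤26, daily riders 77≥35).

Opt3, Opt4, Opt5, Opt6, Opt7, Opt8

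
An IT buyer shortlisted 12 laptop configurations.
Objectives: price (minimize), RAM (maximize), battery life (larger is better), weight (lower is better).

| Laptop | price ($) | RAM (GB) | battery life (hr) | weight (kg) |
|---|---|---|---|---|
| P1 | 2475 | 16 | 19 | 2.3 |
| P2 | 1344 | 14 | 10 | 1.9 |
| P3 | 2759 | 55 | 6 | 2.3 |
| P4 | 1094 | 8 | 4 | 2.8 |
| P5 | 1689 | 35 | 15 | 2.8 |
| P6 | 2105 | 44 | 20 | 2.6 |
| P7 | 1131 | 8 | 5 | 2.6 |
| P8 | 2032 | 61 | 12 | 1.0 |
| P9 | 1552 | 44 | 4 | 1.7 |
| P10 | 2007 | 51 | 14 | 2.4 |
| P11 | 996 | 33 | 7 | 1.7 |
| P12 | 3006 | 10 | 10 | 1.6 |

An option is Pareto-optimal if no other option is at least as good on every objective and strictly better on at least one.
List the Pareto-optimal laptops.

P1, P2, P5, P6, P8, P9, P10, P11

P1: not dominated.
P2: not dominated.
P3: dominated by P8 (price 2032≤2759, RAM 61≥55, battery life 12≥6, weight 1.0≤2.3).
P4: dominated by P11 (price 996≤1094, RAM 33≥8, battery life 7≥4, weight 1.7≤2.8).
P5: not dominated.
P6: not dominated (best battery life).
P7: dominated by P11 (price 996≤1131, RAM 33≥8, battery life 7≥5, weight 1.7≤2.6).
P8: not dominated (best RAM).
P9: not dominated.
P10: not dominated.
P11: not dominated (best price).
P12: dominated by P8 (price 2032≤3006, RAM 61≥10, battery life 12≥10, weight 1.0≤1.6).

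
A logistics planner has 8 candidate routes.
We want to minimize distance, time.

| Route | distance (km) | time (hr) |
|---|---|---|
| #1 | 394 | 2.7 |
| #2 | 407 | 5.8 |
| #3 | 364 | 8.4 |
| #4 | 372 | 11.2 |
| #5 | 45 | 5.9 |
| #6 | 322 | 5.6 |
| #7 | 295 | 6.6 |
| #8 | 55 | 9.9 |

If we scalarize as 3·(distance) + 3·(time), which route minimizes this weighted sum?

#1: 3·394 + 3·2.7 = 1190.1
#2: 3·407 + 3·5.8 = 1238.4
#3: 3·364 + 3·8.4 = 1117.2
#4: 3·372 + 3·11.2 = 1149.6
#5: 3·45 + 3·5.9 = 152.7
#6: 3·322 + 3·5.6 = 982.8
#7: 3·295 + 3·6.6 = 904.8
#8: 3·55 + 3·9.9 = 194.7
Lowest: #5 at 152.7.

#5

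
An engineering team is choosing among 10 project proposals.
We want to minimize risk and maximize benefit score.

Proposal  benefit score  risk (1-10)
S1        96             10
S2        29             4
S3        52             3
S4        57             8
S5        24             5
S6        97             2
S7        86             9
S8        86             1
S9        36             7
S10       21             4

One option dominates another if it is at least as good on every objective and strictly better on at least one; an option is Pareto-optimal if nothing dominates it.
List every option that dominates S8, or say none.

none

S1: worse on risk (10 vs 1).
S2: worse on benefit score (29 vs 86).
S3: worse on benefit score (52 vs 86).
S4: worse on benefit score (57 vs 86).
S5: worse on benefit score (24 vs 86).
S6: worse on risk (2 vs 1).
S7: worse on risk (9 vs 1).
S9: worse on benefit score (36 vs 86).
S10: worse on benefit score (21 vs 86).
No option dominates S8.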